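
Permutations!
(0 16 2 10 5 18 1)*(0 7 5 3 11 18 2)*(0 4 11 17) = [16, 7, 10, 17, 11, 2, 6, 5, 8, 9, 3, 18, 12, 13, 14, 15, 4, 0, 1] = (0 16 4 11 18 1 7 5 2 10 3 17)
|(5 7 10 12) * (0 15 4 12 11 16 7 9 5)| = |(0 15 4 12)(5 9)(7 10 11 16)| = 4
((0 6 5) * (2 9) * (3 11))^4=((0 6 5)(2 9)(3 11))^4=(11)(0 6 5)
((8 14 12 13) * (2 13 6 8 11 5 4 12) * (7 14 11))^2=((2 13 7 14)(4 12 6 8 11 5))^2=(2 7)(4 6 11)(5 12 8)(13 14)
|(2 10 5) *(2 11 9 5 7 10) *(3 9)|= 4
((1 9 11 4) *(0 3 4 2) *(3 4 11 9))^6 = (11) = ((0 4 1 3 11 2))^6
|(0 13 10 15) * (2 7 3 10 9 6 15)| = 20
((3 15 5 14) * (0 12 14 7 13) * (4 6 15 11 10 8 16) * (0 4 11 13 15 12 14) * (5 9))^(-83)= (0 14 3 13 4 6 12)(5 7 15 9)(8 16 11 10)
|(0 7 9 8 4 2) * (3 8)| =7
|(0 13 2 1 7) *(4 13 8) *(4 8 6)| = |(0 6 4 13 2 1 7)| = 7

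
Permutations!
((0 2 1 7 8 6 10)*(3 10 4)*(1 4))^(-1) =((0 2 4 3 10)(1 7 8 6))^(-1) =(0 10 3 4 2)(1 6 8 7)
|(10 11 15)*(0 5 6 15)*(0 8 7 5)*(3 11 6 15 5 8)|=4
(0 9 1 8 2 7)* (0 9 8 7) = (0 8 2)(1 7 9) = [8, 7, 0, 3, 4, 5, 6, 9, 2, 1]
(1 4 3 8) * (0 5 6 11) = [5, 4, 2, 8, 3, 6, 11, 7, 1, 9, 10, 0] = (0 5 6 11)(1 4 3 8)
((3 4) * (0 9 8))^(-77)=(0 9 8)(3 4)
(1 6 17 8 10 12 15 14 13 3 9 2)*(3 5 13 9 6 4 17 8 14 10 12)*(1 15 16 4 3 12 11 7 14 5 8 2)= [0, 3, 15, 6, 17, 13, 2, 14, 11, 1, 12, 7, 16, 8, 9, 10, 4, 5]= (1 3 6 2 15 10 12 16 4 17 5 13 8 11 7 14 9)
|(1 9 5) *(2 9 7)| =5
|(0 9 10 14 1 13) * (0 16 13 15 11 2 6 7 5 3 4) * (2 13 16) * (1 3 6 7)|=24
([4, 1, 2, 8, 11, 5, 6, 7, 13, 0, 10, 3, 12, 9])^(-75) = (0 11 8 9 4 3 13)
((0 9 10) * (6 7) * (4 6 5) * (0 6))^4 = ((0 9 10 6 7 5 4))^4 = (0 7 9 5 10 4 6)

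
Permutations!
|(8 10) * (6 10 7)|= 4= |(6 10 8 7)|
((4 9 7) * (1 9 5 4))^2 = (1 7 9) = ((1 9 7)(4 5))^2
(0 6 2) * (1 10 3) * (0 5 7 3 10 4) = (10)(0 6 2 5 7 3 1 4) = [6, 4, 5, 1, 0, 7, 2, 3, 8, 9, 10]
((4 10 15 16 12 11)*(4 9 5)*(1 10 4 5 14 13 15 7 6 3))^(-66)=(1 3 6 7 10)(9 16 14 12 13 11 15)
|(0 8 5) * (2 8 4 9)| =6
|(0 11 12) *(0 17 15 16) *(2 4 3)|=|(0 11 12 17 15 16)(2 4 3)|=6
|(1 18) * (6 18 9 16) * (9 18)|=|(1 18)(6 9 16)|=6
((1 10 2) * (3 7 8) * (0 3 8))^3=(10)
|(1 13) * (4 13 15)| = 4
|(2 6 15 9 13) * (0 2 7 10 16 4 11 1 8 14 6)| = |(0 2)(1 8 14 6 15 9 13 7 10 16 4 11)| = 12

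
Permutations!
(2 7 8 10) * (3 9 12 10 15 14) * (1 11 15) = (1 11 15 14 3 9 12 10 2 7 8) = [0, 11, 7, 9, 4, 5, 6, 8, 1, 12, 2, 15, 10, 13, 3, 14]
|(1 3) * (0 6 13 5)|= 4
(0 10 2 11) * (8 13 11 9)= [10, 1, 9, 3, 4, 5, 6, 7, 13, 8, 2, 0, 12, 11]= (0 10 2 9 8 13 11)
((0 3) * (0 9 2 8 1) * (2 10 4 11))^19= ((0 3 9 10 4 11 2 8 1))^19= (0 3 9 10 4 11 2 8 1)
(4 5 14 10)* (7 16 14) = (4 5 7 16 14 10) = [0, 1, 2, 3, 5, 7, 6, 16, 8, 9, 4, 11, 12, 13, 10, 15, 14]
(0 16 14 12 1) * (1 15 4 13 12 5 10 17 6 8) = (0 16 14 5 10 17 6 8 1)(4 13 12 15) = [16, 0, 2, 3, 13, 10, 8, 7, 1, 9, 17, 11, 15, 12, 5, 4, 14, 6]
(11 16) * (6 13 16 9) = [0, 1, 2, 3, 4, 5, 13, 7, 8, 6, 10, 9, 12, 16, 14, 15, 11] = (6 13 16 11 9)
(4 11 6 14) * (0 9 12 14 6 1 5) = [9, 5, 2, 3, 11, 0, 6, 7, 8, 12, 10, 1, 14, 13, 4] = (0 9 12 14 4 11 1 5)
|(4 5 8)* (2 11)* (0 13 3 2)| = 15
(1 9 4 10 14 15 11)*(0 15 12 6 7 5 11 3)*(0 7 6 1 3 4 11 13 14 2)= [15, 9, 0, 7, 10, 13, 6, 5, 8, 11, 2, 3, 1, 14, 12, 4]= (0 15 4 10 2)(1 9 11 3 7 5 13 14 12)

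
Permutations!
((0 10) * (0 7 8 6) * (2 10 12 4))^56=((0 12 4 2 10 7 8 6))^56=(12)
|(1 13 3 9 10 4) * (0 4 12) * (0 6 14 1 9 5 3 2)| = |(0 4 9 10 12 6 14 1 13 2)(3 5)| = 10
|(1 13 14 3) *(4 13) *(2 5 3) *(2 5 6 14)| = |(1 4 13 2 6 14 5 3)| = 8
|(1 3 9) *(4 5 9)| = 5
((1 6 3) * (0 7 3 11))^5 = ((0 7 3 1 6 11))^5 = (0 11 6 1 3 7)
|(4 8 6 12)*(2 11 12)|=|(2 11 12 4 8 6)|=6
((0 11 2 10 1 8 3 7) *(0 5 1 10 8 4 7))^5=(11)(1 4 7 5)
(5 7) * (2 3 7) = (2 3 7 5) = [0, 1, 3, 7, 4, 2, 6, 5]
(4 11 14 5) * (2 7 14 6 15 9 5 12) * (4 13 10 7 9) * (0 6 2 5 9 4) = (0 6 15)(2 4 11)(5 13 10 7 14 12) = [6, 1, 4, 3, 11, 13, 15, 14, 8, 9, 7, 2, 5, 10, 12, 0]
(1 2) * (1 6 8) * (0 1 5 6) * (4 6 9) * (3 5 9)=[1, 2, 0, 5, 6, 3, 8, 7, 9, 4]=(0 1 2)(3 5)(4 6 8 9)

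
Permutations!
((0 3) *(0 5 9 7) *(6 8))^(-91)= ((0 3 5 9 7)(6 8))^(-91)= (0 7 9 5 3)(6 8)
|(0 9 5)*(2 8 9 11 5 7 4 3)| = |(0 11 5)(2 8 9 7 4 3)| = 6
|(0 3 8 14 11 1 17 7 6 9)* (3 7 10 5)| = |(0 7 6 9)(1 17 10 5 3 8 14 11)| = 8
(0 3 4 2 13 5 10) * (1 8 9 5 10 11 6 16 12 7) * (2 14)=(0 3 4 14 2 13 10)(1 8 9 5 11 6 16 12 7)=[3, 8, 13, 4, 14, 11, 16, 1, 9, 5, 0, 6, 7, 10, 2, 15, 12]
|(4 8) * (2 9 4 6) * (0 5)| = 10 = |(0 5)(2 9 4 8 6)|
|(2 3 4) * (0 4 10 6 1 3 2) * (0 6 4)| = 5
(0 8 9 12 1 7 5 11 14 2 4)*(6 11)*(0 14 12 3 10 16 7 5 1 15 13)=[8, 5, 4, 10, 14, 6, 11, 1, 9, 3, 16, 12, 15, 0, 2, 13, 7]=(0 8 9 3 10 16 7 1 5 6 11 12 15 13)(2 4 14)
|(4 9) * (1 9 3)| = 4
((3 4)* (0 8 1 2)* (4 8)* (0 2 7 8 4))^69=((1 7 8)(3 4))^69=(8)(3 4)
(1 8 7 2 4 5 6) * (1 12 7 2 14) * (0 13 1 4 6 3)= (0 13 1 8 2 6 12 7 14 4 5 3)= [13, 8, 6, 0, 5, 3, 12, 14, 2, 9, 10, 11, 7, 1, 4]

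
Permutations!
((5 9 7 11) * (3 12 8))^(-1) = ((3 12 8)(5 9 7 11))^(-1) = (3 8 12)(5 11 7 9)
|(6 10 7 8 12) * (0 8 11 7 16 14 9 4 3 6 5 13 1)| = 42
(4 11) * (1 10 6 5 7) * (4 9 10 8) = (1 8 4 11 9 10 6 5 7) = [0, 8, 2, 3, 11, 7, 5, 1, 4, 10, 6, 9]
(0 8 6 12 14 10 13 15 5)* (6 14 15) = (0 8 14 10 13 6 12 15 5) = [8, 1, 2, 3, 4, 0, 12, 7, 14, 9, 13, 11, 15, 6, 10, 5]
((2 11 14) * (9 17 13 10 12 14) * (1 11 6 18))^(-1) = (1 18 6 2 14 12 10 13 17 9 11)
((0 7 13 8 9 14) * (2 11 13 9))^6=((0 7 9 14)(2 11 13 8))^6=(0 9)(2 13)(7 14)(8 11)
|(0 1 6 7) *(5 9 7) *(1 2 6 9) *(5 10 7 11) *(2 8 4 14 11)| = 12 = |(0 8 4 14 11 5 1 9 2 6 10 7)|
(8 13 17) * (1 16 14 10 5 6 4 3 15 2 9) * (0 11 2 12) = (0 11 2 9 1 16 14 10 5 6 4 3 15 12)(8 13 17) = [11, 16, 9, 15, 3, 6, 4, 7, 13, 1, 5, 2, 0, 17, 10, 12, 14, 8]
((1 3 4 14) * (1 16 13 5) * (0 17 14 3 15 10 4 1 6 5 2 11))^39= ((0 17 14 16 13 2 11)(1 15 10 4 3)(5 6))^39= (0 13 17 2 14 11 16)(1 3 4 10 15)(5 6)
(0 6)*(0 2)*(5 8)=(0 6 2)(5 8)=[6, 1, 0, 3, 4, 8, 2, 7, 5]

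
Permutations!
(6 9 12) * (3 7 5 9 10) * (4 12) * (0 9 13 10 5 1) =[9, 0, 2, 7, 12, 13, 5, 1, 8, 4, 3, 11, 6, 10] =(0 9 4 12 6 5 13 10 3 7 1)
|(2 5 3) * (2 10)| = |(2 5 3 10)| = 4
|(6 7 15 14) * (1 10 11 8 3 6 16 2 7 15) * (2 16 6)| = |(16)(1 10 11 8 3 2 7)(6 15 14)| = 21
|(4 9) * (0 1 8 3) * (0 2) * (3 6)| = 6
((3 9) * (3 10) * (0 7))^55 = ((0 7)(3 9 10))^55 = (0 7)(3 9 10)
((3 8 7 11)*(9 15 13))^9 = (15)(3 8 7 11)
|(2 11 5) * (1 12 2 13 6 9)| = |(1 12 2 11 5 13 6 9)| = 8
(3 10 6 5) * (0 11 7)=(0 11 7)(3 10 6 5)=[11, 1, 2, 10, 4, 3, 5, 0, 8, 9, 6, 7]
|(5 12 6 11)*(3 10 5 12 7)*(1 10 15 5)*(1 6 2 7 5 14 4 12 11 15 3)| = 9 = |(1 10 6 15 14 4 12 2 7)|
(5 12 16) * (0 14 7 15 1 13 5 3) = [14, 13, 2, 0, 4, 12, 6, 15, 8, 9, 10, 11, 16, 5, 7, 1, 3] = (0 14 7 15 1 13 5 12 16 3)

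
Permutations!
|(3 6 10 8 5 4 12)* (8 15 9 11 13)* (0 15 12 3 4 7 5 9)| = 20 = |(0 15)(3 6 10 12 4)(5 7)(8 9 11 13)|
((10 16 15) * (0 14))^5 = (0 14)(10 15 16)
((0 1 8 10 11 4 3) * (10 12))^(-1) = (0 3 4 11 10 12 8 1)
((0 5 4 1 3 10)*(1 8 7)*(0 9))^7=((0 5 4 8 7 1 3 10 9))^7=(0 10 1 8 5 9 3 7 4)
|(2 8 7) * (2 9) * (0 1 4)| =12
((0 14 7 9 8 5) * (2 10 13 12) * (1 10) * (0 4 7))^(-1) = ((0 14)(1 10 13 12 2)(4 7 9 8 5))^(-1) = (0 14)(1 2 12 13 10)(4 5 8 9 7)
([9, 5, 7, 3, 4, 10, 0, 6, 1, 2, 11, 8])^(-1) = [6, 8, 9, 3, 4, 1, 7, 2, 11, 0, 5, 10]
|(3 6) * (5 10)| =|(3 6)(5 10)| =2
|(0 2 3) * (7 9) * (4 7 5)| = 12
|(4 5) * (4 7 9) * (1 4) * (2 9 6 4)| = 12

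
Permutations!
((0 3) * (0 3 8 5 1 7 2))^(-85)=(0 2 7 1 5 8)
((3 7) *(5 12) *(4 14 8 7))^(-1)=((3 4 14 8 7)(5 12))^(-1)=(3 7 8 14 4)(5 12)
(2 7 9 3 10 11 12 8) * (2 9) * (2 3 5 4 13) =(2 7 3 10 11 12 8 9 5 4 13) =[0, 1, 7, 10, 13, 4, 6, 3, 9, 5, 11, 12, 8, 2]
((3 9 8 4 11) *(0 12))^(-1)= (0 12)(3 11 4 8 9)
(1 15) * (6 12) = (1 15)(6 12) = [0, 15, 2, 3, 4, 5, 12, 7, 8, 9, 10, 11, 6, 13, 14, 1]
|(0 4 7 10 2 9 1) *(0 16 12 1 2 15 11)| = 6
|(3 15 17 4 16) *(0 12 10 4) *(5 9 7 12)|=|(0 5 9 7 12 10 4 16 3 15 17)|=11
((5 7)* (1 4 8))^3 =(8)(5 7)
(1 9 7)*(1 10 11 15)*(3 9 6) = (1 6 3 9 7 10 11 15) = [0, 6, 2, 9, 4, 5, 3, 10, 8, 7, 11, 15, 12, 13, 14, 1]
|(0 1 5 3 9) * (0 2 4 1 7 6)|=|(0 7 6)(1 5 3 9 2 4)|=6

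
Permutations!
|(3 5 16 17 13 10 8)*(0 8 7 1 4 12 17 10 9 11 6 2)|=16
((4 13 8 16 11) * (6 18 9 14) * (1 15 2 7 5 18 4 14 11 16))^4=((1 15 2 7 5 18 9 11 14 6 4 13 8))^4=(1 5 14 8 7 11 13 2 9 4 15 18 6)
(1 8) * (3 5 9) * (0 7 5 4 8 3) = (0 7 5 9)(1 3 4 8) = [7, 3, 2, 4, 8, 9, 6, 5, 1, 0]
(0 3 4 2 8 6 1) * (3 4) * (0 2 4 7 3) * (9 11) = (0 7 3)(1 2 8 6)(9 11) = [7, 2, 8, 0, 4, 5, 1, 3, 6, 11, 10, 9]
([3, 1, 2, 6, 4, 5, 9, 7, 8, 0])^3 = (0 9 6 3)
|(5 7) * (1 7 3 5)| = 2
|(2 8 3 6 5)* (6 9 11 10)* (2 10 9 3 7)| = 6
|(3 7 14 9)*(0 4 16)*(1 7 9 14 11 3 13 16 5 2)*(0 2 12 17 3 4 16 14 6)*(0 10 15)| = |(0 16 2 1 7 11 4 5 12 17 3 9 13 14 6 10 15)| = 17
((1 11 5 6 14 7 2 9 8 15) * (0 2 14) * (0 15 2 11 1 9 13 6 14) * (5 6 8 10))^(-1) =((0 11 6 15 9 10 5 14 7)(2 13 8))^(-1) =(0 7 14 5 10 9 15 6 11)(2 8 13)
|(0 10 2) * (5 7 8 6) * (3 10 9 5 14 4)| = 11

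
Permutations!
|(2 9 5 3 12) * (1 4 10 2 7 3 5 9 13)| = |(1 4 10 2 13)(3 12 7)| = 15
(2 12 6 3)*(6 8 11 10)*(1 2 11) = [0, 2, 12, 11, 4, 5, 3, 7, 1, 9, 6, 10, 8] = (1 2 12 8)(3 11 10 6)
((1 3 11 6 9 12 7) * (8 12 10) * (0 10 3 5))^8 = (0 10 8 12 7 1 5)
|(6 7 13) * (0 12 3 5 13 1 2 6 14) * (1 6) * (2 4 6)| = |(0 12 3 5 13 14)(1 4 6 7 2)| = 30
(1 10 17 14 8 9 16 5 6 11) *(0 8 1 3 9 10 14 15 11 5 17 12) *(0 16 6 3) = (0 8 10 12 16 17 15 11)(1 14)(3 9 6 5) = [8, 14, 2, 9, 4, 3, 5, 7, 10, 6, 12, 0, 16, 13, 1, 11, 17, 15]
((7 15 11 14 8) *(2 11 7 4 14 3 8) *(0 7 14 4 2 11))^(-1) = (0 2 8 3 11 14 15 7) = ((0 7 15 14 11 3 8 2))^(-1)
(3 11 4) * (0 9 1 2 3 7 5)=[9, 2, 3, 11, 7, 0, 6, 5, 8, 1, 10, 4]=(0 9 1 2 3 11 4 7 5)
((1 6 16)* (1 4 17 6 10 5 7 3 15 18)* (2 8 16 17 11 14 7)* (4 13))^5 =((1 10 5 2 8 16 13 4 11 14 7 3 15 18)(6 17))^5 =(1 16 7 10 13 3 5 4 15 2 11 18 8 14)(6 17)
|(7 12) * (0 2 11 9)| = |(0 2 11 9)(7 12)| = 4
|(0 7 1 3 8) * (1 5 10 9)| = |(0 7 5 10 9 1 3 8)| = 8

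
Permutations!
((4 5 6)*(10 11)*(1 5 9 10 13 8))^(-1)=(1 8 13 11 10 9 4 6 5)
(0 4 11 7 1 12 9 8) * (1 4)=(0 1 12 9 8)(4 11 7)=[1, 12, 2, 3, 11, 5, 6, 4, 0, 8, 10, 7, 9]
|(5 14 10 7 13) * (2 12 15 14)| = 8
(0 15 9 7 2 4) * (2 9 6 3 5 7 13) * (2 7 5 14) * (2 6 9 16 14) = (0 15 9 13 7 16 14 6 3 2 4) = [15, 1, 4, 2, 0, 5, 3, 16, 8, 13, 10, 11, 12, 7, 6, 9, 14]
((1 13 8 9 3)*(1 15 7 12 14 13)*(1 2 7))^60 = ((1 2 7 12 14 13 8 9 3 15))^60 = (15)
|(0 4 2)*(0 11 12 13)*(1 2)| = 7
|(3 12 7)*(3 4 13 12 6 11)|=|(3 6 11)(4 13 12 7)|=12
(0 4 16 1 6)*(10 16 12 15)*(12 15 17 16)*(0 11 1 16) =(0 4 15 10 12 17)(1 6 11) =[4, 6, 2, 3, 15, 5, 11, 7, 8, 9, 12, 1, 17, 13, 14, 10, 16, 0]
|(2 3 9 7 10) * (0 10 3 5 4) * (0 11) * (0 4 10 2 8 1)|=6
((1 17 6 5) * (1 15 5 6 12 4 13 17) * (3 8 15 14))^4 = (17)(3 14 5 15 8)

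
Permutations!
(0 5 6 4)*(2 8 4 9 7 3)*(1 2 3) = (0 5 6 9 7 1 2 8 4) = [5, 2, 8, 3, 0, 6, 9, 1, 4, 7]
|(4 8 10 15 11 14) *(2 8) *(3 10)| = |(2 8 3 10 15 11 14 4)| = 8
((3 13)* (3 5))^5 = ((3 13 5))^5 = (3 5 13)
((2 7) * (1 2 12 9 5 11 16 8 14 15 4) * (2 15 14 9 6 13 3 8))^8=(1 4 15)(2 5 3 12 16 9 13 7 11 8 6)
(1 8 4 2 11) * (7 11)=(1 8 4 2 7 11)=[0, 8, 7, 3, 2, 5, 6, 11, 4, 9, 10, 1]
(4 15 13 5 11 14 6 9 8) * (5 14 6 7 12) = (4 15 13 14 7 12 5 11 6 9 8) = [0, 1, 2, 3, 15, 11, 9, 12, 4, 8, 10, 6, 5, 14, 7, 13]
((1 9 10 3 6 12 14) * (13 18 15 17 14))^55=((1 9 10 3 6 12 13 18 15 17 14))^55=(18)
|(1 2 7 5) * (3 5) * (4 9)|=|(1 2 7 3 5)(4 9)|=10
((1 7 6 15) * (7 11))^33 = ((1 11 7 6 15))^33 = (1 6 11 15 7)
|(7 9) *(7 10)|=3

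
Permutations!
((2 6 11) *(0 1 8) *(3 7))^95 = (0 8 1)(2 11 6)(3 7)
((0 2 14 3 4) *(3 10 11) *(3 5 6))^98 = (0 4 3 6 5 11 10 14 2)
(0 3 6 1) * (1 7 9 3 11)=(0 11 1)(3 6 7 9)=[11, 0, 2, 6, 4, 5, 7, 9, 8, 3, 10, 1]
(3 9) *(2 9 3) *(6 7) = [0, 1, 9, 3, 4, 5, 7, 6, 8, 2] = (2 9)(6 7)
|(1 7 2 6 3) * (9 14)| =|(1 7 2 6 3)(9 14)| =10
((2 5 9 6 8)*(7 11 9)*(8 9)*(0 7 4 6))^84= (0 8 4)(2 6 7)(5 9 11)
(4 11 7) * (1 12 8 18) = [0, 12, 2, 3, 11, 5, 6, 4, 18, 9, 10, 7, 8, 13, 14, 15, 16, 17, 1] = (1 12 8 18)(4 11 7)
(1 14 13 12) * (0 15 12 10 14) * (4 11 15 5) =[5, 0, 2, 3, 11, 4, 6, 7, 8, 9, 14, 15, 1, 10, 13, 12] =(0 5 4 11 15 12 1)(10 14 13)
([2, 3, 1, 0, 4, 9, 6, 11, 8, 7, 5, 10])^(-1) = [3, 2, 0, 1, 4, 10, 6, 9, 8, 5, 11, 7]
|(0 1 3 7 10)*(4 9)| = |(0 1 3 7 10)(4 9)| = 10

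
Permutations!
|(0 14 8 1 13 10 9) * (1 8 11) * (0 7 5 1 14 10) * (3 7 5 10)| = 8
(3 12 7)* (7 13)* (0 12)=[12, 1, 2, 0, 4, 5, 6, 3, 8, 9, 10, 11, 13, 7]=(0 12 13 7 3)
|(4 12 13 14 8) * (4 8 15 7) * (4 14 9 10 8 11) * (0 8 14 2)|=|(0 8 11 4 12 13 9 10 14 15 7 2)|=12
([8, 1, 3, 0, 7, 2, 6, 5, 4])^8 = [8, 1, 3, 0, 7, 2, 6, 5, 4]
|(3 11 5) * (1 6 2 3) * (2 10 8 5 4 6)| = |(1 2 3 11 4 6 10 8 5)| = 9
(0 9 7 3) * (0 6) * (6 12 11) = (0 9 7 3 12 11 6) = [9, 1, 2, 12, 4, 5, 0, 3, 8, 7, 10, 6, 11]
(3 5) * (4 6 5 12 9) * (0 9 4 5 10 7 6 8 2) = (0 9 5 3 12 4 8 2)(6 10 7) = [9, 1, 0, 12, 8, 3, 10, 6, 2, 5, 7, 11, 4]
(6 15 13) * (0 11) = [11, 1, 2, 3, 4, 5, 15, 7, 8, 9, 10, 0, 12, 6, 14, 13] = (0 11)(6 15 13)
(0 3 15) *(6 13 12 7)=(0 3 15)(6 13 12 7)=[3, 1, 2, 15, 4, 5, 13, 6, 8, 9, 10, 11, 7, 12, 14, 0]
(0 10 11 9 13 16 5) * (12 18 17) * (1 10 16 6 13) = (0 16 5)(1 10 11 9)(6 13)(12 18 17) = [16, 10, 2, 3, 4, 0, 13, 7, 8, 1, 11, 9, 18, 6, 14, 15, 5, 12, 17]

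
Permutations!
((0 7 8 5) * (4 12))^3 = (0 5 8 7)(4 12)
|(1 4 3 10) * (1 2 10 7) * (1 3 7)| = 4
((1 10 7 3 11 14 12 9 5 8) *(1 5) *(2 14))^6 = ((1 10 7 3 11 2 14 12 9)(5 8))^6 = (1 14 3)(2 7 9)(10 12 11)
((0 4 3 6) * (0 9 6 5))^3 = ((0 4 3 5)(6 9))^3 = (0 5 3 4)(6 9)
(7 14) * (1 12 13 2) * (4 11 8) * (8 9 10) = (1 12 13 2)(4 11 9 10 8)(7 14) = [0, 12, 1, 3, 11, 5, 6, 14, 4, 10, 8, 9, 13, 2, 7]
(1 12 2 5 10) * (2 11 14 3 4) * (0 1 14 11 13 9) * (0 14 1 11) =(0 11)(1 12 13 9 14 3 4 2 5 10) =[11, 12, 5, 4, 2, 10, 6, 7, 8, 14, 1, 0, 13, 9, 3]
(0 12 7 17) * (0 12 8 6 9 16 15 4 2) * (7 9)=(0 8 6 7 17 12 9 16 15 4 2)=[8, 1, 0, 3, 2, 5, 7, 17, 6, 16, 10, 11, 9, 13, 14, 4, 15, 12]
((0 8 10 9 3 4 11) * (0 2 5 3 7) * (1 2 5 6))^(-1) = (0 7 9 10 8)(1 6 2)(3 5 11 4)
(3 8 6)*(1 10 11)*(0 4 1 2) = (0 4 1 10 11 2)(3 8 6) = [4, 10, 0, 8, 1, 5, 3, 7, 6, 9, 11, 2]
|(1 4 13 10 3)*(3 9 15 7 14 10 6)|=|(1 4 13 6 3)(7 14 10 9 15)|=5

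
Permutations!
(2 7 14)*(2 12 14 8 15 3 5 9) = [0, 1, 7, 5, 4, 9, 6, 8, 15, 2, 10, 11, 14, 13, 12, 3] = (2 7 8 15 3 5 9)(12 14)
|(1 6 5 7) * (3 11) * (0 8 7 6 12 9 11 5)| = |(0 8 7 1 12 9 11 3 5 6)| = 10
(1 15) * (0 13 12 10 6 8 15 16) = [13, 16, 2, 3, 4, 5, 8, 7, 15, 9, 6, 11, 10, 12, 14, 1, 0] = (0 13 12 10 6 8 15 1 16)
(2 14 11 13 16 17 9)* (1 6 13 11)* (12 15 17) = (1 6 13 16 12 15 17 9 2 14) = [0, 6, 14, 3, 4, 5, 13, 7, 8, 2, 10, 11, 15, 16, 1, 17, 12, 9]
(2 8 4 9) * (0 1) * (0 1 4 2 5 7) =(0 4 9 5 7)(2 8) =[4, 1, 8, 3, 9, 7, 6, 0, 2, 5]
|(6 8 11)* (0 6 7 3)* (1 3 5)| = |(0 6 8 11 7 5 1 3)| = 8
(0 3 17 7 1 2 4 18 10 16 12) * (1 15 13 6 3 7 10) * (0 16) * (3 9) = [7, 2, 4, 17, 18, 5, 9, 15, 8, 3, 0, 11, 16, 6, 14, 13, 12, 10, 1] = (0 7 15 13 6 9 3 17 10)(1 2 4 18)(12 16)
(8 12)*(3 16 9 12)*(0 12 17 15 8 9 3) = (0 12 9 17 15 8)(3 16) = [12, 1, 2, 16, 4, 5, 6, 7, 0, 17, 10, 11, 9, 13, 14, 8, 3, 15]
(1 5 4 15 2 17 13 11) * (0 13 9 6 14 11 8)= (0 13 8)(1 5 4 15 2 17 9 6 14 11)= [13, 5, 17, 3, 15, 4, 14, 7, 0, 6, 10, 1, 12, 8, 11, 2, 16, 9]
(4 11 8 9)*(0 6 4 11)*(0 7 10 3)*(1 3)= (0 6 4 7 10 1 3)(8 9 11)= [6, 3, 2, 0, 7, 5, 4, 10, 9, 11, 1, 8]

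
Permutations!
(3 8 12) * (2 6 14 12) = [0, 1, 6, 8, 4, 5, 14, 7, 2, 9, 10, 11, 3, 13, 12] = (2 6 14 12 3 8)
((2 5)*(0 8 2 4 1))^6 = (8)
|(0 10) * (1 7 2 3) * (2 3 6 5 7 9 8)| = 8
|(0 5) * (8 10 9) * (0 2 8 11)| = |(0 5 2 8 10 9 11)| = 7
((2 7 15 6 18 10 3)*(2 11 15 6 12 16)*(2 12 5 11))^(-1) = ((2 7 6 18 10 3)(5 11 15)(12 16))^(-1) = (2 3 10 18 6 7)(5 15 11)(12 16)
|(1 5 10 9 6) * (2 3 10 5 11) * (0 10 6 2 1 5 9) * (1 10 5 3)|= 14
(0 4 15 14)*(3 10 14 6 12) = [4, 1, 2, 10, 15, 5, 12, 7, 8, 9, 14, 11, 3, 13, 0, 6] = (0 4 15 6 12 3 10 14)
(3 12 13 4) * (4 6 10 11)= (3 12 13 6 10 11 4)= [0, 1, 2, 12, 3, 5, 10, 7, 8, 9, 11, 4, 13, 6]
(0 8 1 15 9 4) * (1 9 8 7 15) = (0 7 15 8 9 4) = [7, 1, 2, 3, 0, 5, 6, 15, 9, 4, 10, 11, 12, 13, 14, 8]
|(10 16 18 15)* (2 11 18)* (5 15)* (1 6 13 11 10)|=21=|(1 6 13 11 18 5 15)(2 10 16)|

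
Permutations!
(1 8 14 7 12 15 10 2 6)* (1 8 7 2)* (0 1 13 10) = (0 1 7 12 15)(2 6 8 14)(10 13) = [1, 7, 6, 3, 4, 5, 8, 12, 14, 9, 13, 11, 15, 10, 2, 0]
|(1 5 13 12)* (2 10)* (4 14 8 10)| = 20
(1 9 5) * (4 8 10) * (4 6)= (1 9 5)(4 8 10 6)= [0, 9, 2, 3, 8, 1, 4, 7, 10, 5, 6]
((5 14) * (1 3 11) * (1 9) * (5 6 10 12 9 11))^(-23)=(1 3 5 14 6 10 12 9)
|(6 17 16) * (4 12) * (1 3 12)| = |(1 3 12 4)(6 17 16)| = 12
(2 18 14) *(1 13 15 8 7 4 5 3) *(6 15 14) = (1 13 14 2 18 6 15 8 7 4 5 3) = [0, 13, 18, 1, 5, 3, 15, 4, 7, 9, 10, 11, 12, 14, 2, 8, 16, 17, 6]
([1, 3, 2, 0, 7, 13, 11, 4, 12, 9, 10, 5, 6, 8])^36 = [0, 1, 2, 3, 4, 5, 6, 7, 8, 9, 10, 11, 12, 13]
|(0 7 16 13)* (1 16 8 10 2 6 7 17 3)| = |(0 17 3 1 16 13)(2 6 7 8 10)| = 30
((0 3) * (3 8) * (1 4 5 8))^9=((0 1 4 5 8 3))^9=(0 5)(1 8)(3 4)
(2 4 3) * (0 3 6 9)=(0 3 2 4 6 9)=[3, 1, 4, 2, 6, 5, 9, 7, 8, 0]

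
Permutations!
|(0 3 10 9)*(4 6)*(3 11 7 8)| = 14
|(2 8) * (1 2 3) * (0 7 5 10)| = 4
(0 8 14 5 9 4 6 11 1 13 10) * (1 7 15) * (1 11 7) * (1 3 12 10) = (0 8 14 5 9 4 6 7 15 11 3 12 10)(1 13) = [8, 13, 2, 12, 6, 9, 7, 15, 14, 4, 0, 3, 10, 1, 5, 11]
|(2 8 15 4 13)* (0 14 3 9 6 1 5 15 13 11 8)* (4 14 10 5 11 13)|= |(0 10 5 15 14 3 9 6 1 11 8 4 13 2)|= 14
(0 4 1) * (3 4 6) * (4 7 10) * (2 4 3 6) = (0 2 4 1)(3 7 10) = [2, 0, 4, 7, 1, 5, 6, 10, 8, 9, 3]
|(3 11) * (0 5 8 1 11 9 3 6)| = |(0 5 8 1 11 6)(3 9)| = 6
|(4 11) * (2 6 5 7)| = 4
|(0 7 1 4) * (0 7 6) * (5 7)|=4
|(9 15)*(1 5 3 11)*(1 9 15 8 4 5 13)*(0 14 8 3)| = |(15)(0 14 8 4 5)(1 13)(3 11 9)| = 30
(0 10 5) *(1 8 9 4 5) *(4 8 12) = (0 10 1 12 4 5)(8 9) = [10, 12, 2, 3, 5, 0, 6, 7, 9, 8, 1, 11, 4]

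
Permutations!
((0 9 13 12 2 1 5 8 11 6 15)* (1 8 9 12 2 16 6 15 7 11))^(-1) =(0 15 11 7 6 16 12)(1 8 2 13 9 5)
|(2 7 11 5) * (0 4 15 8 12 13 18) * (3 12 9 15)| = 12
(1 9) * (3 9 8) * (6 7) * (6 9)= [0, 8, 2, 6, 4, 5, 7, 9, 3, 1]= (1 8 3 6 7 9)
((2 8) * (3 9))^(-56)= ((2 8)(3 9))^(-56)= (9)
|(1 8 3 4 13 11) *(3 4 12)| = 10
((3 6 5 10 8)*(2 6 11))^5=(2 3 10 6 11 8 5)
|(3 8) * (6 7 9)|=6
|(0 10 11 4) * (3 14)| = |(0 10 11 4)(3 14)| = 4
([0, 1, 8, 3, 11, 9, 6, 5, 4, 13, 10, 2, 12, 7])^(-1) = (2 11 4 8)(5 7 13 9)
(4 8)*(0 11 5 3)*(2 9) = (0 11 5 3)(2 9)(4 8) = [11, 1, 9, 0, 8, 3, 6, 7, 4, 2, 10, 5]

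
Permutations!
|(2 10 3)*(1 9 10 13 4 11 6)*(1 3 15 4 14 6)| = |(1 9 10 15 4 11)(2 13 14 6 3)| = 30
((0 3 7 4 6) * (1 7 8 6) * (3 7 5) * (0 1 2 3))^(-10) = (0 5 1 6 8 3 2 4 7)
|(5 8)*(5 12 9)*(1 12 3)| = 6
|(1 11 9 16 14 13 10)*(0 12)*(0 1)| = |(0 12 1 11 9 16 14 13 10)| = 9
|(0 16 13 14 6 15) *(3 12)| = 6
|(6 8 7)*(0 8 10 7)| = |(0 8)(6 10 7)| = 6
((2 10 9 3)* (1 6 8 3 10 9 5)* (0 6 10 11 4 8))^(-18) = (11)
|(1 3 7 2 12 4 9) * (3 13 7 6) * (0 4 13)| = 4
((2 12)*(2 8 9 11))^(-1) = ((2 12 8 9 11))^(-1) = (2 11 9 8 12)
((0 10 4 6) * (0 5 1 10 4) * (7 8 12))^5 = ((0 4 6 5 1 10)(7 8 12))^5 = (0 10 1 5 6 4)(7 12 8)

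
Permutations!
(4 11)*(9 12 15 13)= [0, 1, 2, 3, 11, 5, 6, 7, 8, 12, 10, 4, 15, 9, 14, 13]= (4 11)(9 12 15 13)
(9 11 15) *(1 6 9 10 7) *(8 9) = (1 6 8 9 11 15 10 7) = [0, 6, 2, 3, 4, 5, 8, 1, 9, 11, 7, 15, 12, 13, 14, 10]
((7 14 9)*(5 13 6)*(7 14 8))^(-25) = ((5 13 6)(7 8)(9 14))^(-25) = (5 6 13)(7 8)(9 14)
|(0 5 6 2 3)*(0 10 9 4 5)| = |(2 3 10 9 4 5 6)| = 7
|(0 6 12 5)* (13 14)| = |(0 6 12 5)(13 14)| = 4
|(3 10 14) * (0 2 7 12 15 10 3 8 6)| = |(0 2 7 12 15 10 14 8 6)| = 9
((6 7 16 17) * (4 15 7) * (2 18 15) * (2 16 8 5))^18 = (18)(4 17)(6 16)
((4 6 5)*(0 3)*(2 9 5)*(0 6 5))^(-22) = ((0 3 6 2 9)(4 5))^(-22) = (0 2 3 9 6)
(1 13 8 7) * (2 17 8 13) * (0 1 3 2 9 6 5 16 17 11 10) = (0 1 9 6 5 16 17 8 7 3 2 11 10) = [1, 9, 11, 2, 4, 16, 5, 3, 7, 6, 0, 10, 12, 13, 14, 15, 17, 8]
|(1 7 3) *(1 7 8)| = 2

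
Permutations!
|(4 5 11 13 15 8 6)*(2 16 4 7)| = 10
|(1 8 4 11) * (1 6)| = |(1 8 4 11 6)| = 5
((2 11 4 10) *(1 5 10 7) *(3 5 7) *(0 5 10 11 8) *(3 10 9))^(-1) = ((0 5 11 4 10 2 8)(1 7)(3 9))^(-1) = (0 8 2 10 4 11 5)(1 7)(3 9)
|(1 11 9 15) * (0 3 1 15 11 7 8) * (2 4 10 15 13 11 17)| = 40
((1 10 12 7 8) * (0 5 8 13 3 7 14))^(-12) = (0 8 10 14 5 1 12) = ((0 5 8 1 10 12 14)(3 7 13))^(-12)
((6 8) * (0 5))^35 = ((0 5)(6 8))^35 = (0 5)(6 8)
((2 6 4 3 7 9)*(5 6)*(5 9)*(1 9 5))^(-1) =((1 9 2 5 6 4 3 7))^(-1) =(1 7 3 4 6 5 2 9)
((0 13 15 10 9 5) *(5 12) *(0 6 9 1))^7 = (0 15 1 13 10)(5 12 9 6)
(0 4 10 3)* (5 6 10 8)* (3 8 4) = (0 3)(5 6 10 8) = [3, 1, 2, 0, 4, 6, 10, 7, 5, 9, 8]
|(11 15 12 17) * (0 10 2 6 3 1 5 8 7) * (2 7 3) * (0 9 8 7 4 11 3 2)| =15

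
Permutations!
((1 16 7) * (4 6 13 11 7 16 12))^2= (16)(1 4 13 7 12 6 11)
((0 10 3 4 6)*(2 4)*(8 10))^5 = (0 4 3 8 6 2 10)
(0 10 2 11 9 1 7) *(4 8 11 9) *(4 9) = (0 10 2 4 8 11 9 1 7) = [10, 7, 4, 3, 8, 5, 6, 0, 11, 1, 2, 9]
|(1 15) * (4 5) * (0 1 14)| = 4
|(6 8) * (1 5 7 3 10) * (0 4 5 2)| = |(0 4 5 7 3 10 1 2)(6 8)| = 8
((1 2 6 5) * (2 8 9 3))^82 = (1 6 3 8 5 2 9)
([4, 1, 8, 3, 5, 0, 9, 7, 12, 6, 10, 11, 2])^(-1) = (0 5 4)(2 12 8)(6 9)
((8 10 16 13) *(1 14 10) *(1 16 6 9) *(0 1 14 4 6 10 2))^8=((0 1 4 6 9 14 2)(8 16 13))^8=(0 1 4 6 9 14 2)(8 13 16)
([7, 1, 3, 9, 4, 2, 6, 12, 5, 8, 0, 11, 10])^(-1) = (0 10 12 7)(2 5 8 9 3)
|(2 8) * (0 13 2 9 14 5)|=|(0 13 2 8 9 14 5)|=7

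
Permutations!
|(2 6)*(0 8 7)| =6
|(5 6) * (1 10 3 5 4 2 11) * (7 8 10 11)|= |(1 11)(2 7 8 10 3 5 6 4)|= 8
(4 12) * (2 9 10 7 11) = (2 9 10 7 11)(4 12) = [0, 1, 9, 3, 12, 5, 6, 11, 8, 10, 7, 2, 4]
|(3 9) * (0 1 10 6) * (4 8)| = 4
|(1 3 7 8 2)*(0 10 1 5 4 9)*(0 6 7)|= 28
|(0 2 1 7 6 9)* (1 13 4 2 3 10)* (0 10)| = 30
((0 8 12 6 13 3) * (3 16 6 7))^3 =((0 8 12 7 3)(6 13 16))^3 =(16)(0 7 8 3 12)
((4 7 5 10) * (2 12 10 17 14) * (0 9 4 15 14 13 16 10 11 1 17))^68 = (0 7 9 5 4)(1 12 14 10 13)(2 15 16 17 11) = ((0 9 4 7 5)(1 17 13 16 10 15 14 2 12 11))^68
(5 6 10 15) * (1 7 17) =(1 7 17)(5 6 10 15) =[0, 7, 2, 3, 4, 6, 10, 17, 8, 9, 15, 11, 12, 13, 14, 5, 16, 1]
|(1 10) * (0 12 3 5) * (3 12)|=6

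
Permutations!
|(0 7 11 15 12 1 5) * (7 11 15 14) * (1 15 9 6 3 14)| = 20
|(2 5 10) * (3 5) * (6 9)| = 4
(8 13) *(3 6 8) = (3 6 8 13) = [0, 1, 2, 6, 4, 5, 8, 7, 13, 9, 10, 11, 12, 3]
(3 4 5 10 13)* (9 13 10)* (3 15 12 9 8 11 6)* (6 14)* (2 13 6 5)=(2 13 15 12 9 6 3 4)(5 8 11 14)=[0, 1, 13, 4, 2, 8, 3, 7, 11, 6, 10, 14, 9, 15, 5, 12]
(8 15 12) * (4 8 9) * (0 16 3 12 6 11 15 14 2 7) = (0 16 3 12 9 4 8 14 2 7)(6 11 15) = [16, 1, 7, 12, 8, 5, 11, 0, 14, 4, 10, 15, 9, 13, 2, 6, 3]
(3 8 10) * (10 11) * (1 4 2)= [0, 4, 1, 8, 2, 5, 6, 7, 11, 9, 3, 10]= (1 4 2)(3 8 11 10)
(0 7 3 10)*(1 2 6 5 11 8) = (0 7 3 10)(1 2 6 5 11 8) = [7, 2, 6, 10, 4, 11, 5, 3, 1, 9, 0, 8]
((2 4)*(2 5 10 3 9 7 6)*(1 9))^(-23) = (1 2 3 6 10 7 5 9 4)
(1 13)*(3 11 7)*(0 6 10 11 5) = (0 6 10 11 7 3 5)(1 13) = [6, 13, 2, 5, 4, 0, 10, 3, 8, 9, 11, 7, 12, 1]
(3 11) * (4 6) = (3 11)(4 6) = [0, 1, 2, 11, 6, 5, 4, 7, 8, 9, 10, 3]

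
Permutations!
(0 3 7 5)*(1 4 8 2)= [3, 4, 1, 7, 8, 0, 6, 5, 2]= (0 3 7 5)(1 4 8 2)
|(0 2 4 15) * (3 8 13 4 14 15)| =|(0 2 14 15)(3 8 13 4)| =4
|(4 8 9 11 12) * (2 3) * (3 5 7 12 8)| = 6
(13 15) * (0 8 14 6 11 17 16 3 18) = [8, 1, 2, 18, 4, 5, 11, 7, 14, 9, 10, 17, 12, 15, 6, 13, 3, 16, 0] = (0 8 14 6 11 17 16 3 18)(13 15)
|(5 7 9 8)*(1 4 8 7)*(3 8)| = |(1 4 3 8 5)(7 9)| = 10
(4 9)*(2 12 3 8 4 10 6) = (2 12 3 8 4 9 10 6) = [0, 1, 12, 8, 9, 5, 2, 7, 4, 10, 6, 11, 3]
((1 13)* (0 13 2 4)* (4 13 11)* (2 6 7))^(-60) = (13) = ((0 11 4)(1 6 7 2 13))^(-60)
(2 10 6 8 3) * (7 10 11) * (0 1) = (0 1)(2 11 7 10 6 8 3) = [1, 0, 11, 2, 4, 5, 8, 10, 3, 9, 6, 7]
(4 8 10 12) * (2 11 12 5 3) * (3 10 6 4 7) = [0, 1, 11, 2, 8, 10, 4, 3, 6, 9, 5, 12, 7] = (2 11 12 7 3)(4 8 6)(5 10)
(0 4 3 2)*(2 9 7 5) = [4, 1, 0, 9, 3, 2, 6, 5, 8, 7] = (0 4 3 9 7 5 2)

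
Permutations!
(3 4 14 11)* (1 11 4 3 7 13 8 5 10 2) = (1 11 7 13 8 5 10 2)(4 14) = [0, 11, 1, 3, 14, 10, 6, 13, 5, 9, 2, 7, 12, 8, 4]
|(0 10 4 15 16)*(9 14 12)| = |(0 10 4 15 16)(9 14 12)| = 15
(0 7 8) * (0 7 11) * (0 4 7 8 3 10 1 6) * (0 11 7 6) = (0 7 3 10 1)(4 6 11) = [7, 0, 2, 10, 6, 5, 11, 3, 8, 9, 1, 4]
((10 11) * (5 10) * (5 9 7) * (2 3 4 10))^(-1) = (2 5 7 9 11 10 4 3)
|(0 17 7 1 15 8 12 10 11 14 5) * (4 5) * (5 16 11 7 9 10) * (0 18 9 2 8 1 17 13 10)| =|(0 13 10 7 17 2 8 12 5 18 9)(1 15)(4 16 11 14)| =44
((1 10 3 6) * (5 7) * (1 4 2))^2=(1 3 4)(2 10 6)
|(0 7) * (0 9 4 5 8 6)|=|(0 7 9 4 5 8 6)|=7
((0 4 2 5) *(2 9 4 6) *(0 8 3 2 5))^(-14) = (9)(0 3 5)(2 8 6)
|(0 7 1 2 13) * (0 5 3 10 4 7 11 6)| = 24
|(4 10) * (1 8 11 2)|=4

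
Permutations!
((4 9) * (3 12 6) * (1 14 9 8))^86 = ((1 14 9 4 8)(3 12 6))^86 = (1 14 9 4 8)(3 6 12)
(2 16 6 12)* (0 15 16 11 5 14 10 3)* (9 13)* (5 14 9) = (0 15 16 6 12 2 11 14 10 3)(5 9 13) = [15, 1, 11, 0, 4, 9, 12, 7, 8, 13, 3, 14, 2, 5, 10, 16, 6]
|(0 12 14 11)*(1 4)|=4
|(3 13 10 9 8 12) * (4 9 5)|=8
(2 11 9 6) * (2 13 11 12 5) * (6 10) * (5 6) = [0, 1, 12, 3, 4, 2, 13, 7, 8, 10, 5, 9, 6, 11] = (2 12 6 13 11 9 10 5)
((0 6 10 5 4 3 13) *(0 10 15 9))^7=((0 6 15 9)(3 13 10 5 4))^7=(0 9 15 6)(3 10 4 13 5)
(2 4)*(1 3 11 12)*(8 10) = [0, 3, 4, 11, 2, 5, 6, 7, 10, 9, 8, 12, 1] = (1 3 11 12)(2 4)(8 10)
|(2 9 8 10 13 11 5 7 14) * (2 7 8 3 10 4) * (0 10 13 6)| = |(0 10 6)(2 9 3 13 11 5 8 4)(7 14)| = 24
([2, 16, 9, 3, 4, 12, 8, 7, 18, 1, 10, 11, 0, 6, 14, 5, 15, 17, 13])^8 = [0, 1, 2, 3, 4, 5, 6, 7, 8, 9, 10, 11, 12, 13, 14, 15, 16, 17, 18]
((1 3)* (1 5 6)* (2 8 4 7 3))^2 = ((1 2 8 4 7 3 5 6))^2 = (1 8 7 5)(2 4 3 6)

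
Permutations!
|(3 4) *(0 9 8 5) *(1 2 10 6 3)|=12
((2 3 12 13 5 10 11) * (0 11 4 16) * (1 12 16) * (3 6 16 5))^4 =(0 16 6 2 11)(1 5 12 10 13 4 3)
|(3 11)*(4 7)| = |(3 11)(4 7)| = 2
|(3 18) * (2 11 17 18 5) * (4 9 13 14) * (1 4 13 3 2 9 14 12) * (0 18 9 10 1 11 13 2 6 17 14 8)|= 55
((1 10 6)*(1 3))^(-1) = ((1 10 6 3))^(-1) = (1 3 6 10)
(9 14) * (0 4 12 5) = (0 4 12 5)(9 14) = [4, 1, 2, 3, 12, 0, 6, 7, 8, 14, 10, 11, 5, 13, 9]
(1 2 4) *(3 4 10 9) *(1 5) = (1 2 10 9 3 4 5) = [0, 2, 10, 4, 5, 1, 6, 7, 8, 3, 9]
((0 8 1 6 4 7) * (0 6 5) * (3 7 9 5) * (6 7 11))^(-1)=((0 8 1 3 11 6 4 9 5))^(-1)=(0 5 9 4 6 11 3 1 8)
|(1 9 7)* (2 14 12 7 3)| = |(1 9 3 2 14 12 7)| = 7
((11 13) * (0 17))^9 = ((0 17)(11 13))^9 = (0 17)(11 13)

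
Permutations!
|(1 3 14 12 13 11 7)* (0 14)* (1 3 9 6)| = |(0 14 12 13 11 7 3)(1 9 6)| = 21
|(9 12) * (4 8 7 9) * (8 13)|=|(4 13 8 7 9 12)|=6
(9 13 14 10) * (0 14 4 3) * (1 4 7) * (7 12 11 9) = [14, 4, 2, 0, 3, 5, 6, 1, 8, 13, 7, 9, 11, 12, 10] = (0 14 10 7 1 4 3)(9 13 12 11)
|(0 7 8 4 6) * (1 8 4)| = 4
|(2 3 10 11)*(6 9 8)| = 12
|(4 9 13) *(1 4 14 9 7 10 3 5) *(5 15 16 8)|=|(1 4 7 10 3 15 16 8 5)(9 13 14)|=9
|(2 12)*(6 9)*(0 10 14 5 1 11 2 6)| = |(0 10 14 5 1 11 2 12 6 9)| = 10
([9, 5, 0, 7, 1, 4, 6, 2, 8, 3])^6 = (0 9 3 7 2)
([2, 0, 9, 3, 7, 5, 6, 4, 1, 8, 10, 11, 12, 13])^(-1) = [1, 8, 0, 3, 7, 5, 6, 4, 9, 2, 10, 11, 12, 13]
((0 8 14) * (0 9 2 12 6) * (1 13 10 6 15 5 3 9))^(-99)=(0 6 10 13 1 14 8)(2 5)(3 12)(9 15)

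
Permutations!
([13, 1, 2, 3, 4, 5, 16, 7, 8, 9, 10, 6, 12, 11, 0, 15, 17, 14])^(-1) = (0 14 17 16 6 11 13)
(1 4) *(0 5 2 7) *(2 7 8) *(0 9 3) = (0 5 7 9 3)(1 4)(2 8) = [5, 4, 8, 0, 1, 7, 6, 9, 2, 3]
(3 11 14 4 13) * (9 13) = (3 11 14 4 9 13) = [0, 1, 2, 11, 9, 5, 6, 7, 8, 13, 10, 14, 12, 3, 4]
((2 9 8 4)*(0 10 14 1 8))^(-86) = (0 14 8 2)(1 4 9 10)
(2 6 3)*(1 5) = (1 5)(2 6 3) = [0, 5, 6, 2, 4, 1, 3]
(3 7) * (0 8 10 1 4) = [8, 4, 2, 7, 0, 5, 6, 3, 10, 9, 1] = (0 8 10 1 4)(3 7)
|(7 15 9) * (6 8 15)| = 5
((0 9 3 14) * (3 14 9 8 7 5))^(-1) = ((0 8 7 5 3 9 14))^(-1) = (0 14 9 3 5 7 8)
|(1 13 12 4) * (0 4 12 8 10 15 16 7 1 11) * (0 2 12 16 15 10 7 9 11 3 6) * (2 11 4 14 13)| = 13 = |(0 14 13 8 7 1 2 12 16 9 4 3 6)|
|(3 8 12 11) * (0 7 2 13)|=4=|(0 7 2 13)(3 8 12 11)|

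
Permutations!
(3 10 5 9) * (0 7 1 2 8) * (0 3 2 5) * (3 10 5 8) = [7, 8, 3, 5, 4, 9, 6, 1, 10, 2, 0] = (0 7 1 8 10)(2 3 5 9)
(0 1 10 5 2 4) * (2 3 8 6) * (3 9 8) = (0 1 10 5 9 8 6 2 4) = [1, 10, 4, 3, 0, 9, 2, 7, 6, 8, 5]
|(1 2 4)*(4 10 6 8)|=|(1 2 10 6 8 4)|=6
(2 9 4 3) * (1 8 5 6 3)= (1 8 5 6 3 2 9 4)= [0, 8, 9, 2, 1, 6, 3, 7, 5, 4]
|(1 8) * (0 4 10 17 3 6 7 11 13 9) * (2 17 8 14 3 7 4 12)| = 56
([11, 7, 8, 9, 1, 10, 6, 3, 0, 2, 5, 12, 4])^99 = [8, 4, 9, 7, 12, 10, 6, 1, 2, 3, 5, 0, 11]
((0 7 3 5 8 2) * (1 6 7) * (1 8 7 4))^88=((0 8 2)(1 6 4)(3 5 7))^88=(0 8 2)(1 6 4)(3 5 7)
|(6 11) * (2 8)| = 2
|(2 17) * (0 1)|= 2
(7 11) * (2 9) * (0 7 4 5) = [7, 1, 9, 3, 5, 0, 6, 11, 8, 2, 10, 4] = (0 7 11 4 5)(2 9)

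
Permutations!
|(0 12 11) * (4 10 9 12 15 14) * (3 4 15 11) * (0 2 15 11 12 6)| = 28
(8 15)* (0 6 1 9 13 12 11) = (0 6 1 9 13 12 11)(8 15) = [6, 9, 2, 3, 4, 5, 1, 7, 15, 13, 10, 0, 11, 12, 14, 8]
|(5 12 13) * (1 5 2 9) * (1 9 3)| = 6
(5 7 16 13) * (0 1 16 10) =[1, 16, 2, 3, 4, 7, 6, 10, 8, 9, 0, 11, 12, 5, 14, 15, 13] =(0 1 16 13 5 7 10)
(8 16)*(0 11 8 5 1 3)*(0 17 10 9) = (0 11 8 16 5 1 3 17 10 9) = [11, 3, 2, 17, 4, 1, 6, 7, 16, 0, 9, 8, 12, 13, 14, 15, 5, 10]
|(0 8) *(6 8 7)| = 4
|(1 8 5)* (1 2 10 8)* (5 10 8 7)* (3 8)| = |(2 3 8 10 7 5)| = 6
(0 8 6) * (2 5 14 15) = (0 8 6)(2 5 14 15) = [8, 1, 5, 3, 4, 14, 0, 7, 6, 9, 10, 11, 12, 13, 15, 2]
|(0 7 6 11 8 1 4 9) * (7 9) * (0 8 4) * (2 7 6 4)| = |(0 9 8 1)(2 7 4 6 11)| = 20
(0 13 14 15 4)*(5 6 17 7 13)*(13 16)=(0 5 6 17 7 16 13 14 15 4)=[5, 1, 2, 3, 0, 6, 17, 16, 8, 9, 10, 11, 12, 14, 15, 4, 13, 7]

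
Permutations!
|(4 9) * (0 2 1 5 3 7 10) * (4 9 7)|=8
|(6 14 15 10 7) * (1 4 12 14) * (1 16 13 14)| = 21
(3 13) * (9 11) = (3 13)(9 11) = [0, 1, 2, 13, 4, 5, 6, 7, 8, 11, 10, 9, 12, 3]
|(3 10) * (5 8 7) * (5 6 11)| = 10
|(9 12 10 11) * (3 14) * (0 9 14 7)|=|(0 9 12 10 11 14 3 7)|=8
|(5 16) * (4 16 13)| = 4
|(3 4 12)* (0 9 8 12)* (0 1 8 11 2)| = |(0 9 11 2)(1 8 12 3 4)| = 20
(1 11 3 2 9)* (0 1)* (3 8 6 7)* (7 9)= (0 1 11 8 6 9)(2 7 3)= [1, 11, 7, 2, 4, 5, 9, 3, 6, 0, 10, 8]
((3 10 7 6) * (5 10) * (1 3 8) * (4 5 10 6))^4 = ((1 3 10 7 4 5 6 8))^4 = (1 4)(3 5)(6 10)(7 8)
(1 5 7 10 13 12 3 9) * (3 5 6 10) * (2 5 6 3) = (1 3 9)(2 5 7)(6 10 13 12) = [0, 3, 5, 9, 4, 7, 10, 2, 8, 1, 13, 11, 6, 12]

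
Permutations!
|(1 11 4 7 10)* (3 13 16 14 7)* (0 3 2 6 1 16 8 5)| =|(0 3 13 8 5)(1 11 4 2 6)(7 10 16 14)| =20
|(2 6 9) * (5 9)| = 4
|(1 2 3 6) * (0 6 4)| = |(0 6 1 2 3 4)| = 6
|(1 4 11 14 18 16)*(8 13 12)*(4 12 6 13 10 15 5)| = 22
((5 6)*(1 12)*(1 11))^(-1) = (1 11 12)(5 6)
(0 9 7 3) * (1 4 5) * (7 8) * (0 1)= (0 9 8 7 3 1 4 5)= [9, 4, 2, 1, 5, 0, 6, 3, 7, 8]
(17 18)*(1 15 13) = [0, 15, 2, 3, 4, 5, 6, 7, 8, 9, 10, 11, 12, 1, 14, 13, 16, 18, 17] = (1 15 13)(17 18)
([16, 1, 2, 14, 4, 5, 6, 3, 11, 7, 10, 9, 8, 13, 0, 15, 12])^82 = [16, 1, 2, 14, 4, 5, 6, 3, 11, 7, 10, 9, 8, 13, 0, 15, 12]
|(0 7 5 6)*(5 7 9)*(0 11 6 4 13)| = |(0 9 5 4 13)(6 11)| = 10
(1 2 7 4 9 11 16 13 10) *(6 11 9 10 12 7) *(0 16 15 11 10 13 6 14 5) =[16, 2, 14, 3, 13, 0, 10, 4, 8, 9, 1, 15, 7, 12, 5, 11, 6] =(0 16 6 10 1 2 14 5)(4 13 12 7)(11 15)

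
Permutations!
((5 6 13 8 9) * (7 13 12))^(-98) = (13)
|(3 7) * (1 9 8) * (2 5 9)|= 10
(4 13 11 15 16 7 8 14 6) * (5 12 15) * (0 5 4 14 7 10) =(0 5 12 15 16 10)(4 13 11)(6 14)(7 8) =[5, 1, 2, 3, 13, 12, 14, 8, 7, 9, 0, 4, 15, 11, 6, 16, 10]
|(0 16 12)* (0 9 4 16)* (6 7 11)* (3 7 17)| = 20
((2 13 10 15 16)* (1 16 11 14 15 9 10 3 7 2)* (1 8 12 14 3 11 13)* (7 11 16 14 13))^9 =((1 14 15 7 2)(3 11)(8 12 13 16)(9 10))^9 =(1 2 7 15 14)(3 11)(8 12 13 16)(9 10)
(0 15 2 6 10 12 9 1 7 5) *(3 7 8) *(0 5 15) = (1 8 3 7 15 2 6 10 12 9) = [0, 8, 6, 7, 4, 5, 10, 15, 3, 1, 12, 11, 9, 13, 14, 2]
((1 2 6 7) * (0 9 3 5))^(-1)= ((0 9 3 5)(1 2 6 7))^(-1)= (0 5 3 9)(1 7 6 2)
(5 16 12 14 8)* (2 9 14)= [0, 1, 9, 3, 4, 16, 6, 7, 5, 14, 10, 11, 2, 13, 8, 15, 12]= (2 9 14 8 5 16 12)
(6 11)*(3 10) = [0, 1, 2, 10, 4, 5, 11, 7, 8, 9, 3, 6] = (3 10)(6 11)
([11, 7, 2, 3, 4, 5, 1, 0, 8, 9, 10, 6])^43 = [1, 11, 2, 3, 4, 5, 0, 6, 8, 9, 10, 7]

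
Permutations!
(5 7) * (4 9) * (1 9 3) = (1 9 4 3)(5 7) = [0, 9, 2, 1, 3, 7, 6, 5, 8, 4]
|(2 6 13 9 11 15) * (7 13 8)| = 8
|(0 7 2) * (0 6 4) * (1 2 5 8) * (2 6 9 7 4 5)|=12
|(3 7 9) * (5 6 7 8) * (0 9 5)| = |(0 9 3 8)(5 6 7)| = 12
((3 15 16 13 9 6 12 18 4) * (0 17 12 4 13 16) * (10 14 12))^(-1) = (0 15 3 4 6 9 13 18 12 14 10 17)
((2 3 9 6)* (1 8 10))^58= ((1 8 10)(2 3 9 6))^58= (1 8 10)(2 9)(3 6)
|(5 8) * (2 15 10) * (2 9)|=|(2 15 10 9)(5 8)|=4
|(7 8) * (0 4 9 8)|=|(0 4 9 8 7)|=5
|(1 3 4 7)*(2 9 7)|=6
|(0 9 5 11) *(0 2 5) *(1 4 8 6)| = |(0 9)(1 4 8 6)(2 5 11)| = 12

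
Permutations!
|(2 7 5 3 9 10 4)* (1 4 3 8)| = 6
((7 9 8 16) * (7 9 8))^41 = ((7 8 16 9))^41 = (7 8 16 9)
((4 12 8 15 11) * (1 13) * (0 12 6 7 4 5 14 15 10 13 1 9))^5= (0 9 13 10 8 12)(4 7 6)(5 14 15 11)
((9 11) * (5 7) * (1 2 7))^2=(11)(1 7)(2 5)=((1 2 7 5)(9 11))^2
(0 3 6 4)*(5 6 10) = (0 3 10 5 6 4) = [3, 1, 2, 10, 0, 6, 4, 7, 8, 9, 5]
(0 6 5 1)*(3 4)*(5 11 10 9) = (0 6 11 10 9 5 1)(3 4) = [6, 0, 2, 4, 3, 1, 11, 7, 8, 5, 9, 10]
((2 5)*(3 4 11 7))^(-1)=(2 5)(3 7 11 4)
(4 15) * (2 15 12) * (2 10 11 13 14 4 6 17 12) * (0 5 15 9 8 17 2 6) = [5, 1, 9, 3, 6, 15, 2, 7, 17, 8, 11, 13, 10, 14, 4, 0, 16, 12] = (0 5 15)(2 9 8 17 12 10 11 13 14 4 6)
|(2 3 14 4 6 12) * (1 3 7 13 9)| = |(1 3 14 4 6 12 2 7 13 9)| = 10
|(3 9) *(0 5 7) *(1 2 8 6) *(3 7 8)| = 9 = |(0 5 8 6 1 2 3 9 7)|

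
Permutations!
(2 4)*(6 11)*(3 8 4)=(2 3 8 4)(6 11)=[0, 1, 3, 8, 2, 5, 11, 7, 4, 9, 10, 6]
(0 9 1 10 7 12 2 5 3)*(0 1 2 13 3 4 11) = (0 9 2 5 4 11)(1 10 7 12 13 3) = [9, 10, 5, 1, 11, 4, 6, 12, 8, 2, 7, 0, 13, 3]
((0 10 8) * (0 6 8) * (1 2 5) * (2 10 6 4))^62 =((0 6 8 4 2 5 1 10))^62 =(0 1 2 8)(4 6 10 5)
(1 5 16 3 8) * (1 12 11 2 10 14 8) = (1 5 16 3)(2 10 14 8 12 11) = [0, 5, 10, 1, 4, 16, 6, 7, 12, 9, 14, 2, 11, 13, 8, 15, 3]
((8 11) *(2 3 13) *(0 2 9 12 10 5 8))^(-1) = ((0 2 3 13 9 12 10 5 8 11))^(-1) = (0 11 8 5 10 12 9 13 3 2)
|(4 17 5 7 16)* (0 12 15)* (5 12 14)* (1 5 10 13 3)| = 13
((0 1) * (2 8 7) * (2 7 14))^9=(14)(0 1)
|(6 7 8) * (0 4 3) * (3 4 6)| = |(0 6 7 8 3)| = 5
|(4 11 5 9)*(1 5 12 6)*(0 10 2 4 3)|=11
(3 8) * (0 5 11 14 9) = (0 5 11 14 9)(3 8) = [5, 1, 2, 8, 4, 11, 6, 7, 3, 0, 10, 14, 12, 13, 9]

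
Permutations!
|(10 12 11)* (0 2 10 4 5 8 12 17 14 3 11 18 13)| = |(0 2 10 17 14 3 11 4 5 8 12 18 13)| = 13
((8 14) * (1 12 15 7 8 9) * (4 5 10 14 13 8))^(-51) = ((1 12 15 7 4 5 10 14 9)(8 13))^(-51) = (1 7 10)(4 14 12)(5 9 15)(8 13)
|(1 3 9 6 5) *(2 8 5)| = |(1 3 9 6 2 8 5)| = 7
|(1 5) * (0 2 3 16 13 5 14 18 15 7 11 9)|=13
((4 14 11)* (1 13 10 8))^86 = ((1 13 10 8)(4 14 11))^86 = (1 10)(4 11 14)(8 13)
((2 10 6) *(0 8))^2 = ((0 8)(2 10 6))^2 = (2 6 10)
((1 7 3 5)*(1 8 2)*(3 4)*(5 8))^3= ((1 7 4 3 8 2))^3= (1 3)(2 4)(7 8)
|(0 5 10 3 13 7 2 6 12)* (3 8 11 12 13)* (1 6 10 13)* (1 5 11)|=24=|(0 11 12)(1 6 5 13 7 2 10 8)|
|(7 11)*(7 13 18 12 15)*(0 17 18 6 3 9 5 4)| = |(0 17 18 12 15 7 11 13 6 3 9 5 4)| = 13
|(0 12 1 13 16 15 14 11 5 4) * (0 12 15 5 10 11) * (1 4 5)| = |(0 15 14)(1 13 16)(4 12)(10 11)| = 6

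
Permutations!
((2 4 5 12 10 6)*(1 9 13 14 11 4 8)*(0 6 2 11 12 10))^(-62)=((0 6 11 4 5 10 2 8 1 9 13 14 12))^(-62)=(0 4 2 9 12 11 10 1 14 6 5 8 13)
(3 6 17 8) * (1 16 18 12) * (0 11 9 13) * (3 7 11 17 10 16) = (0 17 8 7 11 9 13)(1 3 6 10 16 18 12) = [17, 3, 2, 6, 4, 5, 10, 11, 7, 13, 16, 9, 1, 0, 14, 15, 18, 8, 12]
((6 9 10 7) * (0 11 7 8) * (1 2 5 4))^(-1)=(0 8 10 9 6 7 11)(1 4 5 2)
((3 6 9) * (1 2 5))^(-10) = (1 5 2)(3 9 6)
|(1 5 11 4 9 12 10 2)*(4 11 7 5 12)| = 4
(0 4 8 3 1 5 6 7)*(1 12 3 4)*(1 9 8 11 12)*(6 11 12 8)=[9, 5, 2, 1, 12, 11, 7, 0, 4, 6, 10, 8, 3]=(0 9 6 7)(1 5 11 8 4 12 3)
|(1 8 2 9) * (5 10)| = 4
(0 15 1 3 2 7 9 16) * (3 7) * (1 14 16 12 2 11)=[15, 7, 3, 11, 4, 5, 6, 9, 8, 12, 10, 1, 2, 13, 16, 14, 0]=(0 15 14 16)(1 7 9 12 2 3 11)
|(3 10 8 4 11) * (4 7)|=|(3 10 8 7 4 11)|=6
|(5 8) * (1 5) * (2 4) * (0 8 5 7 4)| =|(0 8 1 7 4 2)| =6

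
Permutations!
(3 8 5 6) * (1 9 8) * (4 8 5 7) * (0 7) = (0 7 4 8)(1 9 5 6 3) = [7, 9, 2, 1, 8, 6, 3, 4, 0, 5]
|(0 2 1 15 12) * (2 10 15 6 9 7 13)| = |(0 10 15 12)(1 6 9 7 13 2)| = 12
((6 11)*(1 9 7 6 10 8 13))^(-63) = ((1 9 7 6 11 10 8 13))^(-63) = (1 9 7 6 11 10 8 13)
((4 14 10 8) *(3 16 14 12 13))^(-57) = (3 13 12 4 8 10 14 16)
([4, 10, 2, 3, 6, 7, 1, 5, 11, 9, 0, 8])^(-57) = [1, 4, 2, 3, 10, 7, 0, 5, 11, 9, 6, 8]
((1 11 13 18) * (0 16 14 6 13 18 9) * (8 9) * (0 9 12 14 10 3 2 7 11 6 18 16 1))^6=(0 14 8 6)(1 18 12 13)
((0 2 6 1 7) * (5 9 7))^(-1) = ((0 2 6 1 5 9 7))^(-1) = (0 7 9 5 1 6 2)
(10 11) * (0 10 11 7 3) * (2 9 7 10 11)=[11, 1, 9, 0, 4, 5, 6, 3, 8, 7, 10, 2]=(0 11 2 9 7 3)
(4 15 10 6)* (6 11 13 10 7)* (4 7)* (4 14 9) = [0, 1, 2, 3, 15, 5, 7, 6, 8, 4, 11, 13, 12, 10, 9, 14] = (4 15 14 9)(6 7)(10 11 13)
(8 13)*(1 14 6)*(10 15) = (1 14 6)(8 13)(10 15) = [0, 14, 2, 3, 4, 5, 1, 7, 13, 9, 15, 11, 12, 8, 6, 10]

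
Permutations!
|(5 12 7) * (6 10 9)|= |(5 12 7)(6 10 9)|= 3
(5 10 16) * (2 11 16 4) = (2 11 16 5 10 4) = [0, 1, 11, 3, 2, 10, 6, 7, 8, 9, 4, 16, 12, 13, 14, 15, 5]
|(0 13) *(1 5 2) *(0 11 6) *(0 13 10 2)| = 15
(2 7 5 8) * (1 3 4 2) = (1 3 4 2 7 5 8) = [0, 3, 7, 4, 2, 8, 6, 5, 1]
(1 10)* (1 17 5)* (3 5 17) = (17)(1 10 3 5) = [0, 10, 2, 5, 4, 1, 6, 7, 8, 9, 3, 11, 12, 13, 14, 15, 16, 17]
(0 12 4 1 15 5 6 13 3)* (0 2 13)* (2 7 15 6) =(0 12 4 1 6)(2 13 3 7 15 5) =[12, 6, 13, 7, 1, 2, 0, 15, 8, 9, 10, 11, 4, 3, 14, 5]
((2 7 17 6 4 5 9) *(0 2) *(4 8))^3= (0 17 4)(2 6 5)(7 8 9)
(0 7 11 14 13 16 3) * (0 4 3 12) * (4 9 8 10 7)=[4, 1, 2, 9, 3, 5, 6, 11, 10, 8, 7, 14, 0, 16, 13, 15, 12]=(0 4 3 9 8 10 7 11 14 13 16 12)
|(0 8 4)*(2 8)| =|(0 2 8 4)| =4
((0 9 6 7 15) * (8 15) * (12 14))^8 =(0 6 8)(7 15 9)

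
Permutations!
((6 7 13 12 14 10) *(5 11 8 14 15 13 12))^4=((5 11 8 14 10 6 7 12 15 13))^4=(5 10 15 8 7)(6 13 14 12 11)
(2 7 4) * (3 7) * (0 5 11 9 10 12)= (0 5 11 9 10 12)(2 3 7 4)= [5, 1, 3, 7, 2, 11, 6, 4, 8, 10, 12, 9, 0]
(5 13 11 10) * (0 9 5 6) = [9, 1, 2, 3, 4, 13, 0, 7, 8, 5, 6, 10, 12, 11] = (0 9 5 13 11 10 6)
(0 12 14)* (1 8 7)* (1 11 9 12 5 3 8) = [5, 1, 2, 8, 4, 3, 6, 11, 7, 12, 10, 9, 14, 13, 0] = (0 5 3 8 7 11 9 12 14)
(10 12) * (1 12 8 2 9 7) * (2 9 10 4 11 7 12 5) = (1 5 2 10 8 9 12 4 11 7) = [0, 5, 10, 3, 11, 2, 6, 1, 9, 12, 8, 7, 4]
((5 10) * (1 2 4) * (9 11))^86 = (11)(1 4 2)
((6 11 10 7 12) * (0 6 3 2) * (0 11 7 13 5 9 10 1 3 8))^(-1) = ((0 6 7 12 8)(1 3 2 11)(5 9 10 13))^(-1) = (0 8 12 7 6)(1 11 2 3)(5 13 10 9)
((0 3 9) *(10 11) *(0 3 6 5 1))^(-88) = (11)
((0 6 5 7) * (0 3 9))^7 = (0 6 5 7 3 9)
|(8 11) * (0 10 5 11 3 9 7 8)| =|(0 10 5 11)(3 9 7 8)| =4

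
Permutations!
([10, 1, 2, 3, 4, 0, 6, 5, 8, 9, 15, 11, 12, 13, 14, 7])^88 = [7, 1, 2, 3, 4, 15, 6, 10, 8, 9, 5, 11, 12, 13, 14, 0]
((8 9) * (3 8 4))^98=(3 9)(4 8)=((3 8 9 4))^98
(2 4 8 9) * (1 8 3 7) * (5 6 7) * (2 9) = (9)(1 8 2 4 3 5 6 7) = [0, 8, 4, 5, 3, 6, 7, 1, 2, 9]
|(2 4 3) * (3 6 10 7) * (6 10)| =5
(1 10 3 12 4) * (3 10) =(1 3 12 4) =[0, 3, 2, 12, 1, 5, 6, 7, 8, 9, 10, 11, 4]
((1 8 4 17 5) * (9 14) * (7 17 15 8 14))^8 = ((1 14 9 7 17 5)(4 15 8))^8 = (1 9 17)(4 8 15)(5 14 7)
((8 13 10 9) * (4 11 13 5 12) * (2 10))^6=((2 10 9 8 5 12 4 11 13))^6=(2 4 8)(5 10 11)(9 13 12)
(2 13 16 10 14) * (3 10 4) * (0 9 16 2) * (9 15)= (0 15 9 16 4 3 10 14)(2 13)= [15, 1, 13, 10, 3, 5, 6, 7, 8, 16, 14, 11, 12, 2, 0, 9, 4]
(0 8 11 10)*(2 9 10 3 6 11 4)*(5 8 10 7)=(0 10)(2 9 7 5 8 4)(3 6 11)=[10, 1, 9, 6, 2, 8, 11, 5, 4, 7, 0, 3]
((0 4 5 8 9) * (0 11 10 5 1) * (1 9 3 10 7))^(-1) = ((0 4 9 11 7 1)(3 10 5 8))^(-1) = (0 1 7 11 9 4)(3 8 5 10)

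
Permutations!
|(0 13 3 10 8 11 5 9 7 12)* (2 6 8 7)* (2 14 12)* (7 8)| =30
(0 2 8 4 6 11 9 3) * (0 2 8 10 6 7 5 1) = (0 8 4 7 5 1)(2 10 6 11 9 3) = [8, 0, 10, 2, 7, 1, 11, 5, 4, 3, 6, 9]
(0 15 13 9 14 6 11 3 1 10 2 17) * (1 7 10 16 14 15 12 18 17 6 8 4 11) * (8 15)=(0 12 18 17)(1 16 14 15 13 9 8 4 11 3 7 10 2 6)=[12, 16, 6, 7, 11, 5, 1, 10, 4, 8, 2, 3, 18, 9, 15, 13, 14, 0, 17]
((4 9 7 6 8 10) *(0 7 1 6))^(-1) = (0 7)(1 9 4 10 8 6)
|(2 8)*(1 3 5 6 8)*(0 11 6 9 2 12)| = 5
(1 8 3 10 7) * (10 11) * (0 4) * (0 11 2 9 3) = (0 4 11 10 7 1 8)(2 9 3) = [4, 8, 9, 2, 11, 5, 6, 1, 0, 3, 7, 10]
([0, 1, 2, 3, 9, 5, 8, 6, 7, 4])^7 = [0, 1, 2, 3, 9, 5, 8, 6, 7, 4]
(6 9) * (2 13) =(2 13)(6 9) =[0, 1, 13, 3, 4, 5, 9, 7, 8, 6, 10, 11, 12, 2]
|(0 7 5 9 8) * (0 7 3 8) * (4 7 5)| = |(0 3 8 5 9)(4 7)| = 10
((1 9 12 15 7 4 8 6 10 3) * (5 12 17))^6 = ((1 9 17 5 12 15 7 4 8 6 10 3))^6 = (1 7)(3 15)(4 9)(5 6)(8 17)(10 12)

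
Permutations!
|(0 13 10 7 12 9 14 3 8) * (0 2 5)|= |(0 13 10 7 12 9 14 3 8 2 5)|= 11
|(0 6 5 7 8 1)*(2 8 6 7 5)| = 6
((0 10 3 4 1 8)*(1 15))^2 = (0 3 15 8 10 4 1)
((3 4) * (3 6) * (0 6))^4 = (6)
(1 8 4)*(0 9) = (0 9)(1 8 4) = [9, 8, 2, 3, 1, 5, 6, 7, 4, 0]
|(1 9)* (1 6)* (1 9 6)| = 3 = |(1 6 9)|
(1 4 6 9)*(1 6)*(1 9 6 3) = (1 4 9 3) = [0, 4, 2, 1, 9, 5, 6, 7, 8, 3]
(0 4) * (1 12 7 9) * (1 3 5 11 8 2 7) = [4, 12, 7, 5, 0, 11, 6, 9, 2, 3, 10, 8, 1] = (0 4)(1 12)(2 7 9 3 5 11 8)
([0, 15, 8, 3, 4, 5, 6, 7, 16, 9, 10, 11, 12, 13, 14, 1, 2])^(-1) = (1 15)(2 16 8)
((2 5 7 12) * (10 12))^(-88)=(2 7 12 5 10)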